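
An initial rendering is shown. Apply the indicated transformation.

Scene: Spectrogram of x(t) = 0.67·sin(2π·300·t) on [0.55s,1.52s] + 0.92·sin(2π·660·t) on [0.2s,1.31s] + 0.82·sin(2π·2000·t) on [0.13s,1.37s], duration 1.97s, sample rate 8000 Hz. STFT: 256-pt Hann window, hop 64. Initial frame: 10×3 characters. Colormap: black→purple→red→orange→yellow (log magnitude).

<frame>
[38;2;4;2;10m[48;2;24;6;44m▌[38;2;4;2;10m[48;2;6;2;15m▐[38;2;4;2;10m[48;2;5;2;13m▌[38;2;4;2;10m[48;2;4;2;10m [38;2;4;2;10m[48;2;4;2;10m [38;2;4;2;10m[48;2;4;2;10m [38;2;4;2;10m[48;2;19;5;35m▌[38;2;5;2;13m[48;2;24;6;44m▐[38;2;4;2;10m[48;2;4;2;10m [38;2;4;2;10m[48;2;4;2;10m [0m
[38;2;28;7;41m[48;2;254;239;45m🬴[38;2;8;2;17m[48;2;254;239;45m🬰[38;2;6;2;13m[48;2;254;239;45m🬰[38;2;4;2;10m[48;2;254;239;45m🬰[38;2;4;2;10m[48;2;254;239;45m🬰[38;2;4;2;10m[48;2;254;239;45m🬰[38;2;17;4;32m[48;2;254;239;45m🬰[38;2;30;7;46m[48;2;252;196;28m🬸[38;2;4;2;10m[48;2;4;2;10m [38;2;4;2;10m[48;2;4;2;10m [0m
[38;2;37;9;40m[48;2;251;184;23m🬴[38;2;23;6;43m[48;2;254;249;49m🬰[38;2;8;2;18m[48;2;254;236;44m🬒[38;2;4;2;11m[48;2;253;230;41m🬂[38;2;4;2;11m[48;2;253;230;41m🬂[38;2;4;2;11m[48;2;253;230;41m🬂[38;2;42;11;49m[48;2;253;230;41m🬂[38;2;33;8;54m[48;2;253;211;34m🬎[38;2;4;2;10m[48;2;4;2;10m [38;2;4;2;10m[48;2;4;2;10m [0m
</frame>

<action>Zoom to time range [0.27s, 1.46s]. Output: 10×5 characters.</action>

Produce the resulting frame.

<frame>
[38;2;4;2;10m[48;2;4;2;10m [38;2;4;2;10m[48;2;4;2;10m [38;2;4;2;10m[48;2;5;2;13m▐[38;2;4;2;10m[48;2;4;2;10m [38;2;4;2;10m[48;2;4;2;10m [38;2;4;2;10m[48;2;4;2;10m [38;2;4;2;10m[48;2;4;2;10m [38;2;4;2;10m[48;2;4;2;10m [38;2;4;2;10m[48;2;18;5;34m▌[38;2;18;4;34m[48;2;20;5;37m🬎[0m
[38;2;4;2;10m[48;2;4;2;10m [38;2;4;2;10m[48;2;4;2;10m [38;2;4;2;10m[48;2;6;2;13m▐[38;2;4;2;10m[48;2;4;2;10m [38;2;4;2;10m[48;2;4;2;10m [38;2;4;2;10m[48;2;4;2;10m [38;2;4;2;10m[48;2;4;2;10m [38;2;4;2;10m[48;2;4;2;10m [38;2;4;2;10m[48;2;21;5;38m▌[38;2;25;6;46m[48;2;39;9;68m🬎[0m
[38;2;4;2;10m[48;2;254;239;45m🬰[38;2;4;2;10m[48;2;254;239;45m🬰[38;2;6;2;13m[48;2;254;239;45m🬰[38;2;4;2;10m[48;2;254;239;45m🬰[38;2;4;2;10m[48;2;254;239;45m🬰[38;2;4;2;10m[48;2;254;239;45m🬰[38;2;4;2;10m[48;2;254;239;45m🬰[38;2;4;2;10m[48;2;254;239;45m🬰[38;2;15;4;29m[48;2;254;239;45m🬰[38;2;103;25;86m[48;2;243;178;39m🬰[0m
[38;2;4;2;10m[48;2;7;2;15m🬎[38;2;4;2;10m[48;2;7;2;15m🬎[38;2;6;2;14m[48;2;18;4;33m🬨[38;2;4;2;10m[48;2;7;2;15m🬎[38;2;4;2;10m[48;2;7;2;15m🬎[38;2;4;2;10m[48;2;7;2;15m🬎[38;2;4;2;10m[48;2;7;2;15m🬎[38;2;4;2;10m[48;2;7;2;15m🬎[38;2;19;4;35m[48;2;136;34;84m🬝[38;2;64;15;89m[48;2;31;7;56m🬏[0m
[38;2;254;249;49m[48;2;6;2;13m🬂[38;2;254;249;49m[48;2;6;2;13m🬂[38;2;253;230;41m[48;2;200;77;59m🬎[38;2;253;230;41m[48;2;171;44;81m🬎[38;2;253;230;41m[48;2;171;44;81m🬎[38;2;253;230;41m[48;2;171;44;81m🬎[38;2;253;230;41m[48;2;171;44;81m🬎[38;2;253;230;41m[48;2;171;44;81m🬎[38;2;253;230;41m[48;2;171;44;81m🬎[38;2;136;34;70m[48;2;253;211;34m🬰[0m
</frame>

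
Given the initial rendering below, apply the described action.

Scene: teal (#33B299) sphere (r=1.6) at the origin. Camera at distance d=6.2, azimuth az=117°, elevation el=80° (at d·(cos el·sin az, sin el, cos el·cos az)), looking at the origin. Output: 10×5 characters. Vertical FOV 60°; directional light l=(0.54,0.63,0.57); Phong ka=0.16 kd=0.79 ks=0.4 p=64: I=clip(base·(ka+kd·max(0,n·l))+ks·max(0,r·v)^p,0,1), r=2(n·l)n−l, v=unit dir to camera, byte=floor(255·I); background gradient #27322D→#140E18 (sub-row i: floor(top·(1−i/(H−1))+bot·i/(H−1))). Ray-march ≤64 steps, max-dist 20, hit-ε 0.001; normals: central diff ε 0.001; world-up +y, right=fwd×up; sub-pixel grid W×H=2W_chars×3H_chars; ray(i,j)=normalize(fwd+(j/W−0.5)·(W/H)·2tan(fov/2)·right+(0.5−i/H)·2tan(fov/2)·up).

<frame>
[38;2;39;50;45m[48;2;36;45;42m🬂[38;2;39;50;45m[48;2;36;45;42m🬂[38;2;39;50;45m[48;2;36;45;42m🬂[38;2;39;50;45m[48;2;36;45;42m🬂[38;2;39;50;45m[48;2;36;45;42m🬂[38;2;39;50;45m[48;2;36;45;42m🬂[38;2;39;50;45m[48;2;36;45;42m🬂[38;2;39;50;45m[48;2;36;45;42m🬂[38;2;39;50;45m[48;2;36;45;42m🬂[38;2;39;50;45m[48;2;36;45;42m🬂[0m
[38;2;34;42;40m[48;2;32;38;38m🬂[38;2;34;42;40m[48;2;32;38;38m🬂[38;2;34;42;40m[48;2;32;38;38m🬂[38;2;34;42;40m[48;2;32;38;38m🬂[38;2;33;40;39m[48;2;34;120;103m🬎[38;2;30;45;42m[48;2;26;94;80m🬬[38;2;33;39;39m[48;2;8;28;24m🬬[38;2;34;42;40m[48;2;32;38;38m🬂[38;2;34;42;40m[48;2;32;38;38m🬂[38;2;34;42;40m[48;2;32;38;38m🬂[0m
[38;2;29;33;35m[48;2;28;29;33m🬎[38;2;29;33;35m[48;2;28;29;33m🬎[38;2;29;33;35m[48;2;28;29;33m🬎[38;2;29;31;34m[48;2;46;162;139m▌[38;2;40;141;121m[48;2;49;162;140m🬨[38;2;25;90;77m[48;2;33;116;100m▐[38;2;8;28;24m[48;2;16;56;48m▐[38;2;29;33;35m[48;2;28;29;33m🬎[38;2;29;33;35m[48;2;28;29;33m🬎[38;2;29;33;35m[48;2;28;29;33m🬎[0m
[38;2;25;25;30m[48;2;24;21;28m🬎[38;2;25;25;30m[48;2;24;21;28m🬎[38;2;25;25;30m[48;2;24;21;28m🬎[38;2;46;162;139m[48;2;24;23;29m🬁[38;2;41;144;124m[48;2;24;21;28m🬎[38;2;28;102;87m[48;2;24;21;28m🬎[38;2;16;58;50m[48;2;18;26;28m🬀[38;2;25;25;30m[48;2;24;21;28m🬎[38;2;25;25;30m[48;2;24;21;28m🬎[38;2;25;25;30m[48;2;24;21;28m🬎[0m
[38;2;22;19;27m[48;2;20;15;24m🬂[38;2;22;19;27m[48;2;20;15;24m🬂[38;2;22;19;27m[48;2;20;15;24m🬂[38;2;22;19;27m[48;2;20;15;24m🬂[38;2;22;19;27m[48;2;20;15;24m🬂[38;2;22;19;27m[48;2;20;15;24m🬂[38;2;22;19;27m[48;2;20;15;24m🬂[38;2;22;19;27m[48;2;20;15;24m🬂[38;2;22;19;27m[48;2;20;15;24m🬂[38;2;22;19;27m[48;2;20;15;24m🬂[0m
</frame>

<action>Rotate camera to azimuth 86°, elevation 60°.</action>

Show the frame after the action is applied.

<frame>
[38;2;39;50;45m[48;2;36;45;42m🬂[38;2;39;50;45m[48;2;36;45;42m🬂[38;2;39;50;45m[48;2;36;45;42m🬂[38;2;39;50;45m[48;2;36;45;42m🬂[38;2;39;50;45m[48;2;36;45;42m🬂[38;2;39;50;45m[48;2;36;45;42m🬂[38;2;39;50;45m[48;2;36;45;42m🬂[38;2;39;50;45m[48;2;36;45;42m🬂[38;2;39;50;45m[48;2;36;45;42m🬂[38;2;39;50;45m[48;2;36;45;42m🬂[0m
[38;2;34;42;40m[48;2;32;38;38m🬂[38;2;34;42;40m[48;2;32;38;38m🬂[38;2;34;42;40m[48;2;32;38;38m🬂[38;2;34;42;40m[48;2;32;38;38m🬂[38;2;33;40;39m[48;2;33;119;102m🬎[38;2;33;40;39m[48;2;27;95;82m🬎[38;2;33;39;39m[48;2;12;42;36m🬬[38;2;34;42;40m[48;2;32;38;38m🬂[38;2;34;42;40m[48;2;32;38;38m🬂[38;2;34;42;40m[48;2;32;38;38m🬂[0m
[38;2;29;33;35m[48;2;28;29;33m🬎[38;2;29;33;35m[48;2;28;29;33m🬎[38;2;29;33;35m[48;2;28;29;33m🬎[38;2;29;31;34m[48;2;43;151;130m▌[38;2;44;156;134m[48;2;179;255;255m🬝[38;2;34;119;103m[48;2;39;140;120m▐[38;2;12;42;36m[48;2;25;90;78m▐[38;2;29;33;35m[48;2;28;29;33m🬎[38;2;29;33;35m[48;2;28;29;33m🬎[38;2;29;33;35m[48;2;28;29;33m🬎[0m
[38;2;25;25;30m[48;2;24;21;28m🬎[38;2;25;25;30m[48;2;24;21;28m🬎[38;2;25;25;30m[48;2;24;21;28m🬎[38;2;44;153;132m[48;2;24;23;29m🬁[38;2;45;157;135m[48;2;24;21;28m🬎[38;2;37;132;113m[48;2;24;21;28m🬎[38;2;24;86;74m[48;2;20;25;29m🬄[38;2;25;25;30m[48;2;24;21;28m🬎[38;2;25;25;30m[48;2;24;21;28m🬎[38;2;25;25;30m[48;2;24;21;28m🬎[0m
[38;2;22;19;27m[48;2;20;15;24m🬂[38;2;22;19;27m[48;2;20;15;24m🬂[38;2;22;19;27m[48;2;20;15;24m🬂[38;2;22;19;27m[48;2;20;15;24m🬂[38;2;22;19;27m[48;2;20;15;24m🬂[38;2;22;19;27m[48;2;20;15;24m🬂[38;2;22;19;27m[48;2;20;15;24m🬂[38;2;22;19;27m[48;2;20;15;24m🬂[38;2;22;19;27m[48;2;20;15;24m🬂[38;2;22;19;27m[48;2;20;15;24m🬂[0m
</frame>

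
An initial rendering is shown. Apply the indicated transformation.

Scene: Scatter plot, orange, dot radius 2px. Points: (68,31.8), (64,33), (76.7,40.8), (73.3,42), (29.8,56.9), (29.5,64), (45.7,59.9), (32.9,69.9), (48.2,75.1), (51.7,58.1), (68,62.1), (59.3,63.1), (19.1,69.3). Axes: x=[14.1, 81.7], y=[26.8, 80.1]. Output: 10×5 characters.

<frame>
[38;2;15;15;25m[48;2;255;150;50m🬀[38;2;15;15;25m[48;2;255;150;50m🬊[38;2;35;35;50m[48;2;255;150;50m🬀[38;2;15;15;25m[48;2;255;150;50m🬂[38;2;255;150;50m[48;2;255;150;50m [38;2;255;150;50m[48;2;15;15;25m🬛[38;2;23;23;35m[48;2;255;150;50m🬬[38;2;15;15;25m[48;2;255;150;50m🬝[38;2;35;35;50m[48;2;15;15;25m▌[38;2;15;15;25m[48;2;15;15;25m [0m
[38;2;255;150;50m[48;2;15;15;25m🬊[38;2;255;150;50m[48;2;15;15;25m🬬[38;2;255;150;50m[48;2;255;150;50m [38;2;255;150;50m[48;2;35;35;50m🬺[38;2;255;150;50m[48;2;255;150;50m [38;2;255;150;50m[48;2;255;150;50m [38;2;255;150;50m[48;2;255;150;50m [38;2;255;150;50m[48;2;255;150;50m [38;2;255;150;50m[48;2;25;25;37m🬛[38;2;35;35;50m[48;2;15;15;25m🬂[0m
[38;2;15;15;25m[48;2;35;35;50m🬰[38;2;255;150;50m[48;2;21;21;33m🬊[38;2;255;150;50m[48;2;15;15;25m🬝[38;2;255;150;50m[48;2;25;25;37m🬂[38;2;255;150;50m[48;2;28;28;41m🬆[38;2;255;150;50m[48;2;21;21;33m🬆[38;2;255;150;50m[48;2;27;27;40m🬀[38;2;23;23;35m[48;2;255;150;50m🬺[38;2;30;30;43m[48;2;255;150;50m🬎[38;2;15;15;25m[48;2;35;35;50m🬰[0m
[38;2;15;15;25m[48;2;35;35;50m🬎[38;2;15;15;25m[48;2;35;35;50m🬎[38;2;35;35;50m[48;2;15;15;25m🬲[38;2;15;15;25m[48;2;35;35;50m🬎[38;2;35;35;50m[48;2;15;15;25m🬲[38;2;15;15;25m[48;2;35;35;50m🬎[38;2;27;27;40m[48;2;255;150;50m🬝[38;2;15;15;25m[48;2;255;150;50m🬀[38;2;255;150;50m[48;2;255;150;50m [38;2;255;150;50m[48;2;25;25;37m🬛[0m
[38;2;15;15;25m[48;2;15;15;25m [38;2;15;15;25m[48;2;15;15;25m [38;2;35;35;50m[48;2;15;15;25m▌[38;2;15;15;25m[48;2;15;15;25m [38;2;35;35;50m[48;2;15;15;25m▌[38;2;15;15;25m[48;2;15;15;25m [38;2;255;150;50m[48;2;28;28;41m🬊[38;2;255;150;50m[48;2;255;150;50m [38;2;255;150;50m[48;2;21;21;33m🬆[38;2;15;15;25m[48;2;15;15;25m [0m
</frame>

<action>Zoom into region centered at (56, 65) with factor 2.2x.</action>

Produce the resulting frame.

<frame>
[38;2;15;15;25m[48;2;15;15;25m [38;2;15;15;25m[48;2;255;150;50m🬐[38;2;255;150;50m[48;2;255;150;50m [38;2;15;15;25m[48;2;255;150;50m🬸[38;2;35;35;50m[48;2;15;15;25m▌[38;2;15;15;25m[48;2;15;15;25m [38;2;35;35;50m[48;2;15;15;25m▌[38;2;15;15;25m[48;2;15;15;25m [38;2;35;35;50m[48;2;15;15;25m▌[38;2;15;15;25m[48;2;15;15;25m [0m
[38;2;35;35;50m[48;2;15;15;25m🬂[38;2;35;35;50m[48;2;15;15;25m🬂[38;2;255;150;50m[48;2;27;27;40m🬀[38;2;35;35;50m[48;2;15;15;25m🬂[38;2;35;35;50m[48;2;15;15;25m🬕[38;2;35;35;50m[48;2;15;15;25m🬂[38;2;35;35;50m[48;2;15;15;25m🬕[38;2;35;35;50m[48;2;15;15;25m🬂[38;2;35;35;50m[48;2;15;15;25m🬕[38;2;35;35;50m[48;2;15;15;25m🬂[0m
[38;2;15;15;25m[48;2;35;35;50m🬰[38;2;21;21;33m[48;2;255;150;50m🬆[38;2;27;27;40m[48;2;255;150;50m🬬[38;2;23;23;35m[48;2;255;150;50m🬬[38;2;31;31;45m[48;2;255;150;50m🬝[38;2;15;15;25m[48;2;255;150;50m🬀[38;2;28;28;41m[48;2;255;150;50m🬊[38;2;21;21;33m[48;2;255;150;50m🬆[38;2;255;150;50m[48;2;15;15;25m🬺[38;2;23;23;35m[48;2;255;150;50m🬬[0m
[38;2;23;23;35m[48;2;255;150;50m🬺[38;2;255;150;50m[48;2;35;35;50m🬬[38;2;255;150;50m[48;2;35;35;50m🬬[38;2;255;150;50m[48;2;255;150;50m [38;2;27;27;40m[48;2;255;150;50m🬸[38;2;255;150;50m[48;2;28;28;41m🬊[38;2;255;150;50m[48;2;27;27;40m🬀[38;2;23;23;35m[48;2;255;150;50m🬺[38;2;255;150;50m[48;2;28;28;41m🬆[38;2;15;15;25m[48;2;35;35;50m🬎[0m
[38;2;15;15;25m[48;2;15;15;25m [38;2;15;15;25m[48;2;15;15;25m [38;2;35;35;50m[48;2;15;15;25m▌[38;2;255;150;50m[48;2;15;15;25m🬀[38;2;35;35;50m[48;2;15;15;25m▌[38;2;15;15;25m[48;2;15;15;25m [38;2;35;35;50m[48;2;15;15;25m▌[38;2;15;15;25m[48;2;15;15;25m [38;2;35;35;50m[48;2;15;15;25m▌[38;2;15;15;25m[48;2;15;15;25m [0m
</frame>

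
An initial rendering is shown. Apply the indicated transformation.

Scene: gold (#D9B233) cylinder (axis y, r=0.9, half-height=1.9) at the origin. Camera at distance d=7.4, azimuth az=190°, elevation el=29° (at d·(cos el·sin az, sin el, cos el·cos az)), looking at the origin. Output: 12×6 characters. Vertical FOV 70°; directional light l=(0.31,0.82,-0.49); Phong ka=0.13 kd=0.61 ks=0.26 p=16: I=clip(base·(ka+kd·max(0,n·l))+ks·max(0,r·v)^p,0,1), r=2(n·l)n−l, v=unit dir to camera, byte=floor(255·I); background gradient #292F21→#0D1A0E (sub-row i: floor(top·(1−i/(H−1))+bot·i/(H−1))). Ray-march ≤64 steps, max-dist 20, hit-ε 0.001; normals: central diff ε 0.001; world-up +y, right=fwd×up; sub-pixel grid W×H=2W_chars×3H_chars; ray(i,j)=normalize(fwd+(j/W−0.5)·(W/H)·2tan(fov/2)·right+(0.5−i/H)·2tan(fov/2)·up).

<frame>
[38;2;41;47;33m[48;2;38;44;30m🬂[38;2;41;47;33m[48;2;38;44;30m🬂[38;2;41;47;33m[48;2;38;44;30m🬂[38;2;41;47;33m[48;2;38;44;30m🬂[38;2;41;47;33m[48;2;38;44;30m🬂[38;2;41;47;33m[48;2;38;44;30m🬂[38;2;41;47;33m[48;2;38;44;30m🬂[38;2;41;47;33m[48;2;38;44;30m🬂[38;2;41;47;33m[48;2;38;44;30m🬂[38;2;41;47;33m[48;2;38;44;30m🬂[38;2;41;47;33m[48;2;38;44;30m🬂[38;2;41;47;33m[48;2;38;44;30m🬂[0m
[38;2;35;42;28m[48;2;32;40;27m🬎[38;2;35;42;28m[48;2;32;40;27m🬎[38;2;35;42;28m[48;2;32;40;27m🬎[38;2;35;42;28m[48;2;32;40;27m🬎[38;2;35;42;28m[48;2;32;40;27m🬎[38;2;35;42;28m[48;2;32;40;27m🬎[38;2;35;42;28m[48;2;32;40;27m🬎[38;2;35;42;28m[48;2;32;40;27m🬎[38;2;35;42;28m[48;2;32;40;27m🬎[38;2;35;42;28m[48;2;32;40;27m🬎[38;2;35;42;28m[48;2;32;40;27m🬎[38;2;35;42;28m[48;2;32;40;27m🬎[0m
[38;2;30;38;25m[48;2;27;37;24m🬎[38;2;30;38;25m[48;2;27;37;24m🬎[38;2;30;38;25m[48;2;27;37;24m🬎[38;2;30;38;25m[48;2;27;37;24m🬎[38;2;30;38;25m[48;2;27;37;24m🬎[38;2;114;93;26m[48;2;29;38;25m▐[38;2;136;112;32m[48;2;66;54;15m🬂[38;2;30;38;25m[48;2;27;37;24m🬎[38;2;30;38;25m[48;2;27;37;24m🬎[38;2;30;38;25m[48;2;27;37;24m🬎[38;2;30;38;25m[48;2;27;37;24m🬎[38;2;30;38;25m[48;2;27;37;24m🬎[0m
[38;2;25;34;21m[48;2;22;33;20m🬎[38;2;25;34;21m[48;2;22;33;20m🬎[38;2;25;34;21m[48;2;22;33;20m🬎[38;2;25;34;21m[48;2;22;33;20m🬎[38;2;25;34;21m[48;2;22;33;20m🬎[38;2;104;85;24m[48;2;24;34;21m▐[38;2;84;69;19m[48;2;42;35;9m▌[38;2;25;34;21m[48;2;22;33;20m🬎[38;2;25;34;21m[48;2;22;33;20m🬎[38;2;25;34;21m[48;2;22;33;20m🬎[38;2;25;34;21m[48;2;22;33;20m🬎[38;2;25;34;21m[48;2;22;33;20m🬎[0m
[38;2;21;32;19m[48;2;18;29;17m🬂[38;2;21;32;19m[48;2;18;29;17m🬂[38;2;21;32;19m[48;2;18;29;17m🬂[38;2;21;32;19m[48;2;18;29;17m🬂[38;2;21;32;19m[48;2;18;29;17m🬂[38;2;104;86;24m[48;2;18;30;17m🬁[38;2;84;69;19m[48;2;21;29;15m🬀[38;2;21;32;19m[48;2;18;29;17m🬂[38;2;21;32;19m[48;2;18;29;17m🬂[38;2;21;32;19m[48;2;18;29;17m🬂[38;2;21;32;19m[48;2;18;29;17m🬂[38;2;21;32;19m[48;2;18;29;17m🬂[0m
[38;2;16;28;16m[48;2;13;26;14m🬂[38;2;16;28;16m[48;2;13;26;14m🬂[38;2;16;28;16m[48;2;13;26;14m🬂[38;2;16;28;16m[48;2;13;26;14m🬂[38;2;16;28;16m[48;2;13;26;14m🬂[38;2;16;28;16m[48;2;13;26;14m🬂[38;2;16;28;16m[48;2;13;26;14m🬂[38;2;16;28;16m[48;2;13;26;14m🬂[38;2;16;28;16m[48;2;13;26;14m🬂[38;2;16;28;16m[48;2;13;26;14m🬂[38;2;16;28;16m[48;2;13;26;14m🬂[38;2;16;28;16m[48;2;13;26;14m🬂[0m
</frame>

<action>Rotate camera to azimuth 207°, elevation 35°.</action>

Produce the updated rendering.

<frame>
[38;2;41;47;33m[48;2;38;44;30m🬂[38;2;41;47;33m[48;2;38;44;30m🬂[38;2;41;47;33m[48;2;38;44;30m🬂[38;2;41;47;33m[48;2;38;44;30m🬂[38;2;41;47;33m[48;2;38;44;30m🬂[38;2;41;47;33m[48;2;38;44;30m🬂[38;2;41;47;33m[48;2;38;44;30m🬂[38;2;41;47;33m[48;2;38;44;30m🬂[38;2;41;47;33m[48;2;38;44;30m🬂[38;2;41;47;33m[48;2;38;44;30m🬂[38;2;41;47;33m[48;2;38;44;30m🬂[38;2;41;47;33m[48;2;38;44;30m🬂[0m
[38;2;35;42;28m[48;2;32;40;27m🬎[38;2;35;42;28m[48;2;32;40;27m🬎[38;2;35;42;28m[48;2;32;40;27m🬎[38;2;35;42;28m[48;2;32;40;27m🬎[38;2;35;42;28m[48;2;32;40;27m🬎[38;2;35;42;28m[48;2;32;40;27m🬎[38;2;35;42;28m[48;2;32;40;27m🬎[38;2;35;42;28m[48;2;32;40;27m🬎[38;2;35;42;28m[48;2;32;40;27m🬎[38;2;35;42;28m[48;2;32;40;27m🬎[38;2;35;42;28m[48;2;32;40;27m🬎[38;2;35;42;28m[48;2;32;40;27m🬎[0m
[38;2;30;38;25m[48;2;27;37;24m🬎[38;2;30;38;25m[48;2;27;37;24m🬎[38;2;30;38;25m[48;2;27;37;24m🬎[38;2;30;38;25m[48;2;27;37;24m🬎[38;2;30;38;25m[48;2;27;37;24m🬎[38;2;109;89;25m[48;2;29;38;25m▐[38;2;136;112;32m[48;2;47;39;10m🬂[38;2;30;38;25m[48;2;27;37;24m🬎[38;2;30;38;25m[48;2;27;37;24m🬎[38;2;30;38;25m[48;2;27;37;24m🬎[38;2;30;38;25m[48;2;27;37;24m🬎[38;2;30;38;25m[48;2;27;37;24m🬎[0m
[38;2;25;34;21m[48;2;22;33;20m🬎[38;2;25;34;21m[48;2;22;33;20m🬎[38;2;25;34;21m[48;2;22;33;20m🬎[38;2;25;34;21m[48;2;22;33;20m🬎[38;2;25;34;21m[48;2;22;33;20m🬎[38;2;24;34;21m[48;2;98;81;22m▌[38;2;67;55;15m[48;2;28;23;6m▌[38;2;25;34;21m[48;2;22;33;20m🬎[38;2;25;34;21m[48;2;22;33;20m🬎[38;2;25;34;21m[48;2;22;33;20m🬎[38;2;25;34;21m[48;2;22;33;20m🬎[38;2;25;34;21m[48;2;22;33;20m🬎[0m
[38;2;21;32;19m[48;2;18;29;17m🬂[38;2;21;32;19m[48;2;18;29;17m🬂[38;2;21;32;19m[48;2;18;29;17m🬂[38;2;21;32;19m[48;2;18;29;17m🬂[38;2;21;32;19m[48;2;18;29;17m🬂[38;2;101;83;23m[48;2;18;30;17m🬁[38;2;67;55;15m[48;2;20;28;15m🬀[38;2;21;32;19m[48;2;18;29;17m🬂[38;2;21;32;19m[48;2;18;29;17m🬂[38;2;21;32;19m[48;2;18;29;17m🬂[38;2;21;32;19m[48;2;18;29;17m🬂[38;2;21;32;19m[48;2;18;29;17m🬂[0m
[38;2;16;28;16m[48;2;13;26;14m🬂[38;2;16;28;16m[48;2;13;26;14m🬂[38;2;16;28;16m[48;2;13;26;14m🬂[38;2;16;28;16m[48;2;13;26;14m🬂[38;2;16;28;16m[48;2;13;26;14m🬂[38;2;16;28;16m[48;2;13;26;14m🬂[38;2;16;28;16m[48;2;13;26;14m🬂[38;2;16;28;16m[48;2;13;26;14m🬂[38;2;16;28;16m[48;2;13;26;14m🬂[38;2;16;28;16m[48;2;13;26;14m🬂[38;2;16;28;16m[48;2;13;26;14m🬂[38;2;16;28;16m[48;2;13;26;14m🬂[0m
</frame>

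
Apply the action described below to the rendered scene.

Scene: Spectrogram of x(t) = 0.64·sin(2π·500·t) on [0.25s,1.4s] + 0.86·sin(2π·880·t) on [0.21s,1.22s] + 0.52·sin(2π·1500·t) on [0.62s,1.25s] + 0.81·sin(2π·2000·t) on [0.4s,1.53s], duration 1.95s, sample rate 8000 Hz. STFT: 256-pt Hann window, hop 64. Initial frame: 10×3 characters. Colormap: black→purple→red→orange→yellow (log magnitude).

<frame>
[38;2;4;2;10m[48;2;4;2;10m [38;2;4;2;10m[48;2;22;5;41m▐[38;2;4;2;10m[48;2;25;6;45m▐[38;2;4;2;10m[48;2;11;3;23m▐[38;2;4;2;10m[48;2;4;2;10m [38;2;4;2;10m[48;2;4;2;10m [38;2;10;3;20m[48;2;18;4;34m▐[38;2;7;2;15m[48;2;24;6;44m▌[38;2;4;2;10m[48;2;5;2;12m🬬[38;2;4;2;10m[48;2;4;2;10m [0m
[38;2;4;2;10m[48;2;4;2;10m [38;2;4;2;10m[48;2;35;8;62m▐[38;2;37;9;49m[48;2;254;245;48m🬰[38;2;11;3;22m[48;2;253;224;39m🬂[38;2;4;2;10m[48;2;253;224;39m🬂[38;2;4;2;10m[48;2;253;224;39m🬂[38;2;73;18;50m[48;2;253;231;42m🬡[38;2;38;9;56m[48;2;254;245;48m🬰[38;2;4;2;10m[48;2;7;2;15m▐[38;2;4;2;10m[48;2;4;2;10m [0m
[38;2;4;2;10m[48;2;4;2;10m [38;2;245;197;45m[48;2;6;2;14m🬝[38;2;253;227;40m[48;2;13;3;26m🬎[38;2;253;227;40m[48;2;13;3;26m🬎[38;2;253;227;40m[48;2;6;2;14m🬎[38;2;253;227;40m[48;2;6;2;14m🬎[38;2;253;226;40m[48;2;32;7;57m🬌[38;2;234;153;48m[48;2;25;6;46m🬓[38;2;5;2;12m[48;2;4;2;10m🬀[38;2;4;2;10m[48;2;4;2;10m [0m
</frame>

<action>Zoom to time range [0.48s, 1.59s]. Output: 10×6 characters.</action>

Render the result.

<frame>
[38;2;4;2;10m[48;2;4;2;10m [38;2;4;2;10m[48;2;10;3;21m▐[38;2;4;2;10m[48;2;4;2;10m [38;2;4;2;10m[48;2;4;2;10m [38;2;4;2;10m[48;2;4;2;10m [38;2;4;2;10m[48;2;4;2;10m [38;2;4;2;10m[48;2;17;4;32m▌[38;2;4;2;10m[48;2;11;3;22m▐[38;2;5;2;12m[48;2;6;2;14m▌[38;2;4;2;10m[48;2;20;5;37m▌[0m
[38;2;4;2;10m[48;2;4;2;10m [38;2;4;2;10m[48;2;12;3;24m▐[38;2;4;2;10m[48;2;4;2;10m [38;2;4;2;10m[48;2;4;2;10m [38;2;4;2;10m[48;2;4;2;10m [38;2;4;2;10m[48;2;4;2;10m [38;2;4;2;10m[48;2;18;5;35m▌[38;2;4;2;10m[48;2;13;3;26m▐[38;2;5;2;12m[48;2;7;2;15m▌[38;2;4;2;10m[48;2;26;6;47m▌[0m
[38;2;4;2;10m[48;2;254;245;48m🬎[38;2;10;3;20m[48;2;254;245;48m🬎[38;2;4;2;10m[48;2;254;245;48m🬎[38;2;4;2;10m[48;2;254;245;48m🬎[38;2;4;2;10m[48;2;254;245;48m🬎[38;2;4;2;10m[48;2;254;245;48m🬎[38;2;12;3;24m[48;2;254;245;48m🬎[38;2;11;3;21m[48;2;254;245;48m🬎[38;2;7;2;15m[48;2;254;245;48m🬎[38;2;28;7;44m[48;2;254;245;48m🬎[0m
[38;2;251;180;21m[48;2;4;2;10m🬂[38;2;6;2;13m[48;2;237;162;37m🬇[38;2;6;2;13m[48;2;251;191;26m🬋[38;2;6;2;13m[48;2;251;191;26m🬋[38;2;6;2;13m[48;2;251;191;26m🬋[38;2;6;2;13m[48;2;251;191;26m🬋[38;2;19;5;35m[48;2;251;192;26m🬋[38;2;4;2;10m[48;2;238;153;37m🬦[38;2;251;180;21m[48;2;11;3;22m🬂[38;2;251;182;22m[48;2;28;7;44m🬂[0m
[38;2;4;2;11m[48;2;253;227;40m🬂[38;2;26;6;48m[48;2;253;227;40m🬂[38;2;5;2;11m[48;2;253;227;40m🬂[38;2;4;2;11m[48;2;253;227;40m🬂[38;2;5;2;11m[48;2;253;227;40m🬂[38;2;4;2;11m[48;2;253;227;40m🬂[38;2;37;9;49m[48;2;253;227;40m🬂[38;2;43;10;74m[48;2;9;3;19m🬄[38;2;20;5;37m[48;2;48;11;75m🬎[38;2;4;2;10m[48;2;26;6;47m▌[0m
[38;2;253;223;39m[48;2;5;2;12m🬂[38;2;253;223;39m[48;2;12;3;23m🬂[38;2;253;223;39m[48;2;5;2;12m🬂[38;2;253;223;39m[48;2;5;2;12m🬂[38;2;253;223;39m[48;2;5;2;12m🬂[38;2;253;223;39m[48;2;5;2;12m🬂[38;2;253;223;39m[48;2;19;5;35m🬂[38;2;253;223;39m[48;2;12;3;24m🬂[38;2;239;154;36m[48;2;72;17;79m🬊[38;2;4;2;10m[48;2;20;5;37m▌[0m
</frame>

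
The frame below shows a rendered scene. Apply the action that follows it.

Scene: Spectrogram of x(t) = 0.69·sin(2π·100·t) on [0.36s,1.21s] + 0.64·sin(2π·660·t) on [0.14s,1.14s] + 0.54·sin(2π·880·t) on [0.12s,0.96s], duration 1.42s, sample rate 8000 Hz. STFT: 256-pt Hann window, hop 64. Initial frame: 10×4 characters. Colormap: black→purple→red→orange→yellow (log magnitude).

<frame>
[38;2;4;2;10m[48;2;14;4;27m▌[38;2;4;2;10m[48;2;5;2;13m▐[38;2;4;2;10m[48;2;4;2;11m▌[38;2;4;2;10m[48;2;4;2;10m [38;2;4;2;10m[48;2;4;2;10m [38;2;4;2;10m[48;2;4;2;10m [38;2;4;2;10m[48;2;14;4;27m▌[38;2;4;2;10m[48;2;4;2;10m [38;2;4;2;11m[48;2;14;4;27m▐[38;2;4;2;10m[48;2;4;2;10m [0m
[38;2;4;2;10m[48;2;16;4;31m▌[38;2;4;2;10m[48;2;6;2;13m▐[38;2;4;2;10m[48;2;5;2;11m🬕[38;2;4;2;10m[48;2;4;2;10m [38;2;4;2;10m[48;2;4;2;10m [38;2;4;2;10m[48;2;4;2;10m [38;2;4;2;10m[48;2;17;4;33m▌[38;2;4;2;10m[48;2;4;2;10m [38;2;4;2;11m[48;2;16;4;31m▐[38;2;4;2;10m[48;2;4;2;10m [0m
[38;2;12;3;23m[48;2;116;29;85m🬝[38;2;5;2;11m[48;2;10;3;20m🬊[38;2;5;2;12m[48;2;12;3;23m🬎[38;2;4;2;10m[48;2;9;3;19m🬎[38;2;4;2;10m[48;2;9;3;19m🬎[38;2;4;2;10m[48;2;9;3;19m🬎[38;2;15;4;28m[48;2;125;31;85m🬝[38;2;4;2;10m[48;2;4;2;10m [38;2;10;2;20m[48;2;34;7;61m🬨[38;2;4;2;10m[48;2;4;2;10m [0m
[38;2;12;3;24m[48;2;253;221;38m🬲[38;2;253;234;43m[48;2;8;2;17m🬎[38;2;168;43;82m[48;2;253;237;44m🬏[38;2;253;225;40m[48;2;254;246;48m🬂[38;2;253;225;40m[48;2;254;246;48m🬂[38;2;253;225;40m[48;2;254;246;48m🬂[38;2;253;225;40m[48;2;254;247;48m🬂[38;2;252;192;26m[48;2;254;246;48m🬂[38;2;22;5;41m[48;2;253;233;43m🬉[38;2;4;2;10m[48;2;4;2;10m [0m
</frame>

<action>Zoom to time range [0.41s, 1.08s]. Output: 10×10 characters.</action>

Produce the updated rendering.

<frame>
[38;2;4;2;10m[48;2;4;2;10m [38;2;4;2;10m[48;2;4;2;10m [38;2;4;2;10m[48;2;4;2;10m [38;2;4;2;10m[48;2;4;2;10m [38;2;4;2;10m[48;2;4;2;10m [38;2;4;2;10m[48;2;4;2;10m [38;2;4;2;10m[48;2;4;2;10m [38;2;4;2;10m[48;2;4;2;10m [38;2;11;3;22m[48;2;14;4;26m▌[38;2;4;2;10m[48;2;4;2;10m [0m
[38;2;4;2;10m[48;2;4;2;10m [38;2;4;2;10m[48;2;4;2;10m [38;2;4;2;10m[48;2;4;2;10m [38;2;4;2;10m[48;2;4;2;10m [38;2;4;2;10m[48;2;4;2;10m [38;2;4;2;10m[48;2;4;2;10m [38;2;4;2;10m[48;2;4;2;10m [38;2;4;2;10m[48;2;4;2;10m [38;2;11;3;22m[48;2;14;4;27m▌[38;2;4;2;10m[48;2;4;2;10m [0m
[38;2;4;2;10m[48;2;4;2;10m [38;2;4;2;10m[48;2;4;2;10m [38;2;4;2;10m[48;2;4;2;10m [38;2;4;2;10m[48;2;4;2;10m [38;2;4;2;10m[48;2;4;2;10m [38;2;4;2;10m[48;2;4;2;10m [38;2;4;2;10m[48;2;4;2;10m [38;2;4;2;10m[48;2;4;2;10m [38;2;11;3;23m[48;2;14;4;28m▌[38;2;4;2;10m[48;2;4;2;10m [0m
[38;2;4;2;10m[48;2;4;2;10m [38;2;4;2;10m[48;2;4;2;10m [38;2;4;2;10m[48;2;4;2;10m [38;2;4;2;10m[48;2;4;2;10m [38;2;4;2;10m[48;2;4;2;10m [38;2;4;2;10m[48;2;4;2;10m [38;2;4;2;10m[48;2;4;2;10m [38;2;4;2;10m[48;2;4;2;10m [38;2;12;3;24m[48;2;16;4;30m▌[38;2;4;2;10m[48;2;4;2;10m [0m
[38;2;4;2;10m[48;2;4;2;10m [38;2;4;2;10m[48;2;4;2;10m [38;2;4;2;10m[48;2;4;2;10m [38;2;4;2;10m[48;2;4;2;10m [38;2;4;2;10m[48;2;4;2;10m [38;2;4;2;10m[48;2;4;2;10m [38;2;4;2;10m[48;2;4;2;10m [38;2;4;2;10m[48;2;4;2;10m [38;2;14;4;27m[48;2;18;4;34m▌[38;2;4;2;10m[48;2;4;2;10m [0m
[38;2;4;2;10m[48;2;4;2;10m [38;2;4;2;10m[48;2;4;2;10m [38;2;4;2;10m[48;2;4;2;10m [38;2;4;2;10m[48;2;4;2;10m [38;2;4;2;10m[48;2;4;2;10m [38;2;4;2;10m[48;2;4;2;10m [38;2;4;2;10m[48;2;4;2;10m [38;2;4;2;10m[48;2;4;2;10m [38;2;17;4;33m[48;2;22;5;41m▌[38;2;4;2;10m[48;2;4;2;10m [0m
[38;2;4;2;10m[48;2;4;2;10m [38;2;4;2;10m[48;2;4;2;10m [38;2;4;2;10m[48;2;4;2;10m [38;2;4;2;10m[48;2;4;2;10m [38;2;4;2;10m[48;2;4;2;10m [38;2;4;2;10m[48;2;4;2;10m [38;2;4;2;10m[48;2;4;2;10m [38;2;4;2;10m[48;2;4;2;10m [38;2;25;6;45m[48;2;34;8;61m🬆[38;2;4;2;10m[48;2;4;2;10m [0m
[38;2;25;6;45m[48;2;253;226;40m🬎[38;2;25;6;45m[48;2;253;226;40m🬎[38;2;25;6;45m[48;2;253;226;40m🬎[38;2;25;6;45m[48;2;253;226;40m🬎[38;2;25;6;45m[48;2;253;226;40m🬎[38;2;25;6;45m[48;2;253;226;40m🬎[38;2;25;6;45m[48;2;253;226;40m🬎[38;2;25;6;45m[48;2;253;226;40m🬎[38;2;98;24;80m[48;2;235;146;40m🬆[38;2;4;2;10m[48;2;6;2;14m🬎[0m
[38;2;253;217;36m[48;2;7;2;15m🬎[38;2;253;218;36m[48;2;7;2;15m🬎[38;2;253;217;36m[48;2;7;2;15m🬎[38;2;253;218;36m[48;2;7;2;15m🬎[38;2;253;218;36m[48;2;7;2;15m🬎[38;2;253;217;36m[48;2;7;2;15m🬎[38;2;253;218;36m[48;2;7;2;15m🬎[38;2;253;218;36m[48;2;7;2;15m🬎[38;2;253;221;38m[48;2;32;7;58m🬎[38;2;253;217;36m[48;2;7;2;15m🬎[0m
[38;2;44;11;50m[48;2;254;249;49m🬎[38;2;44;11;50m[48;2;254;249;49m🬎[38;2;44;11;50m[48;2;254;249;49m🬎[38;2;44;11;50m[48;2;254;249;49m🬎[38;2;44;11;50m[48;2;254;249;49m🬎[38;2;44;11;50m[48;2;254;249;49m🬎[38;2;44;11;50m[48;2;254;249;49m🬎[38;2;44;11;50m[48;2;254;249;49m🬎[38;2;57;13;66m[48;2;254;249;49m🬎[38;2;44;11;50m[48;2;254;249;49m🬎[0m
</frame>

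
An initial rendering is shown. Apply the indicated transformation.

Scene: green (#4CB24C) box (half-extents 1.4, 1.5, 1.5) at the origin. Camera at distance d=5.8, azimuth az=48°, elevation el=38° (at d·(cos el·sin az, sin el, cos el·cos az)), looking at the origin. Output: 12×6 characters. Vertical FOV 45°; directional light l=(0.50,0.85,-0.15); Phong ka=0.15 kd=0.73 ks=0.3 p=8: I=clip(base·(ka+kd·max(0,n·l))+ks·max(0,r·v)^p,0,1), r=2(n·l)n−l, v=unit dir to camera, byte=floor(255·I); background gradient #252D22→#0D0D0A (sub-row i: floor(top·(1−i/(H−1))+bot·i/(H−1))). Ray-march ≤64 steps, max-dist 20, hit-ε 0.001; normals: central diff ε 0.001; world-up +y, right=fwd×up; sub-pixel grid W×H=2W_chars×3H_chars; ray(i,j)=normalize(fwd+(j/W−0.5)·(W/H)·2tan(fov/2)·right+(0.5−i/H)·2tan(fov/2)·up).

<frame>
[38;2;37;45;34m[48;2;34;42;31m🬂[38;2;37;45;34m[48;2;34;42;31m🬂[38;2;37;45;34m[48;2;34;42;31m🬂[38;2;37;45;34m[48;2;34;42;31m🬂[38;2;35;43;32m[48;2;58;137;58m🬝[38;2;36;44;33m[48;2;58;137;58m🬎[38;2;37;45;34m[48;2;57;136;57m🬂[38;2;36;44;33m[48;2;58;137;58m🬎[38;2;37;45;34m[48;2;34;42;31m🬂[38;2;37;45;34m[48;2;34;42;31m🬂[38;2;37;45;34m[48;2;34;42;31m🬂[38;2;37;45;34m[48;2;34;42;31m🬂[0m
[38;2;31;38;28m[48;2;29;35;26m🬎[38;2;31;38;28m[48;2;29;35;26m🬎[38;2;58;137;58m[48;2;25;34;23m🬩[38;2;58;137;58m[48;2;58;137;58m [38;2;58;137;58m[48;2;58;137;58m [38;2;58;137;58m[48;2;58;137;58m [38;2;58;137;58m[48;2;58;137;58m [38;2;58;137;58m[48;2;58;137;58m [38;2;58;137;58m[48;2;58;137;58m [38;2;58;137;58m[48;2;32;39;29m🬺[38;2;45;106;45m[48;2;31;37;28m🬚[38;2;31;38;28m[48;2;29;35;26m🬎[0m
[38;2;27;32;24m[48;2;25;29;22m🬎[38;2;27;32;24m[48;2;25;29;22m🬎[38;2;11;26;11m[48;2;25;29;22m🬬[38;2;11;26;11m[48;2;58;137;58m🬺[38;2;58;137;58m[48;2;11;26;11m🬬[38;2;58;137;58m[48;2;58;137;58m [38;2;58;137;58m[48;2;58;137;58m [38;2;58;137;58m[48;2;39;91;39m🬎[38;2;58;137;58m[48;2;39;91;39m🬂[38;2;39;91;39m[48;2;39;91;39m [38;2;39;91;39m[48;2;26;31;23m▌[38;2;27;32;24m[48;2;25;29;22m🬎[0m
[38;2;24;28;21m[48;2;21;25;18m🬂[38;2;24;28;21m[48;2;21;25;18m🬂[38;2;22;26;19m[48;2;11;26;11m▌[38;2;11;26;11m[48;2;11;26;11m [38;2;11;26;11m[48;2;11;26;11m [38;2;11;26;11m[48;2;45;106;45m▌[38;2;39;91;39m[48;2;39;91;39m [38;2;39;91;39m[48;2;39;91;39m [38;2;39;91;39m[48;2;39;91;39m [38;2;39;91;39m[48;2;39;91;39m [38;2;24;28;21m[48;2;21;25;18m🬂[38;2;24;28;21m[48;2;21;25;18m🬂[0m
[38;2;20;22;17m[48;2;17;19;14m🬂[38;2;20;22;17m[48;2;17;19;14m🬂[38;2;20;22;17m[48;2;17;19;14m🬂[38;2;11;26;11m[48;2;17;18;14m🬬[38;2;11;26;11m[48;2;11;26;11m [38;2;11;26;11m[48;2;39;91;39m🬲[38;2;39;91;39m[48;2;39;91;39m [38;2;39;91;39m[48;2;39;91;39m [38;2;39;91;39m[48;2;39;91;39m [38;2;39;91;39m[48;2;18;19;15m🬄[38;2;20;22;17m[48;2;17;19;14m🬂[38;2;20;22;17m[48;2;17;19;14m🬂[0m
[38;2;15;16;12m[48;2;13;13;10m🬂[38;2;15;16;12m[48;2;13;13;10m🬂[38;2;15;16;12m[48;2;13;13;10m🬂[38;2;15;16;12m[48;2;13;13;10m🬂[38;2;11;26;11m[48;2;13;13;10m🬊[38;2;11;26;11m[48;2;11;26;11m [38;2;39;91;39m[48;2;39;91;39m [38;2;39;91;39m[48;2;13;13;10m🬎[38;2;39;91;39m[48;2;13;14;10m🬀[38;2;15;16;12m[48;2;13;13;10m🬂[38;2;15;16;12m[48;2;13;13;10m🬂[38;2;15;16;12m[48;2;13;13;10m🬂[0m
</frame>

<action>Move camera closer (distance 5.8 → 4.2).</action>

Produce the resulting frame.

<frame>
[38;2;37;45;34m[48;2;58;137;58m🬂[38;2;37;45;34m[48;2;58;137;58m🬂[38;2;58;137;58m[48;2;58;137;58m [38;2;58;137;58m[48;2;58;137;58m [38;2;58;137;58m[48;2;58;137;58m [38;2;58;137;58m[48;2;58;137;58m [38;2;58;137;58m[48;2;58;137;58m [38;2;58;137;58m[48;2;58;137;58m [38;2;58;137;58m[48;2;58;137;58m [38;2;58;137;58m[48;2;58;137;58m [38;2;58;137;58m[48;2;37;45;34m🬺[38;2;37;45;34m[48;2;58;137;58m🬂[0m
[38;2;11;26;11m[48;2;58;137;58m🬺[38;2;58;137;58m[48;2;11;26;11m🬊[38;2;58;137;58m[48;2;58;137;58m [38;2;58;137;58m[48;2;58;137;58m [38;2;58;137;58m[48;2;58;137;58m [38;2;58;137;58m[48;2;58;137;58m [38;2;58;137;58m[48;2;58;137;58m [38;2;58;137;58m[48;2;58;137;58m [38;2;58;137;58m[48;2;58;137;58m [38;2;58;137;58m[48;2;39;91;39m🬝[38;2;58;137;58m[48;2;39;91;39m🬆[38;2;58;137;58m[48;2;39;91;39m🬀[0m
[38;2;26;30;23m[48;2;11;26;11m🬲[38;2;11;26;11m[48;2;11;26;11m [38;2;11;26;11m[48;2;58;137;58m🬺[38;2;58;137;58m[48;2;11;26;11m🬎[38;2;58;137;58m[48;2;58;137;58m [38;2;58;137;58m[48;2;58;137;58m [38;2;58;137;58m[48;2;58;137;58m [38;2;58;137;58m[48;2;39;91;39m🬎[38;2;64;148;64m[48;2;39;91;39m🬂[38;2;39;91;39m[48;2;39;91;39m [38;2;39;91;39m[48;2;39;91;39m [38;2;39;91;39m[48;2;39;91;39m [0m
[38;2;24;28;21m[48;2;21;25;18m🬂[38;2;11;26;11m[48;2;21;24;18m🬬[38;2;11;26;11m[48;2;11;26;11m [38;2;11;26;11m[48;2;11;26;11m [38;2;11;26;11m[48;2;58;137;58m🬺[38;2;58;137;58m[48;2;39;91;39m🬂[38;2;39;91;39m[48;2;39;91;39m [38;2;39;91;39m[48;2;39;91;39m [38;2;39;91;39m[48;2;39;91;39m [38;2;39;91;39m[48;2;39;91;39m [38;2;39;91;39m[48;2;39;91;39m [38;2;39;91;39m[48;2;22;25;19m🬄[0m
[38;2;20;22;17m[48;2;17;19;14m🬂[38;2;18;19;15m[48;2;11;26;11m🬺[38;2;11;26;11m[48;2;11;26;11m [38;2;11;26;11m[48;2;11;26;11m [38;2;11;26;11m[48;2;11;26;11m [38;2;39;91;39m[48;2;11;26;11m🬬[38;2;39;91;39m[48;2;39;91;39m [38;2;39;91;39m[48;2;39;91;39m [38;2;39;91;39m[48;2;39;91;39m [38;2;39;91;39m[48;2;39;91;39m [38;2;39;91;39m[48;2;17;18;14m🬝[38;2;20;22;17m[48;2;17;19;14m🬂[0m
[38;2;15;16;12m[48;2;13;13;10m🬂[38;2;15;16;12m[48;2;13;13;10m🬂[38;2;11;26;11m[48;2;13;14;10m🬉[38;2;11;26;11m[48;2;11;26;11m [38;2;11;26;11m[48;2;11;26;11m [38;2;11;26;11m[48;2;39;91;39m▌[38;2;39;91;39m[48;2;39;91;39m [38;2;39;91;39m[48;2;39;91;39m [38;2;39;91;39m[48;2;39;91;39m [38;2;39;91;39m[48;2;13;13;10m🬆[38;2;15;16;12m[48;2;13;13;10m🬂[38;2;15;16;12m[48;2;13;13;10m🬂[0m
</frame>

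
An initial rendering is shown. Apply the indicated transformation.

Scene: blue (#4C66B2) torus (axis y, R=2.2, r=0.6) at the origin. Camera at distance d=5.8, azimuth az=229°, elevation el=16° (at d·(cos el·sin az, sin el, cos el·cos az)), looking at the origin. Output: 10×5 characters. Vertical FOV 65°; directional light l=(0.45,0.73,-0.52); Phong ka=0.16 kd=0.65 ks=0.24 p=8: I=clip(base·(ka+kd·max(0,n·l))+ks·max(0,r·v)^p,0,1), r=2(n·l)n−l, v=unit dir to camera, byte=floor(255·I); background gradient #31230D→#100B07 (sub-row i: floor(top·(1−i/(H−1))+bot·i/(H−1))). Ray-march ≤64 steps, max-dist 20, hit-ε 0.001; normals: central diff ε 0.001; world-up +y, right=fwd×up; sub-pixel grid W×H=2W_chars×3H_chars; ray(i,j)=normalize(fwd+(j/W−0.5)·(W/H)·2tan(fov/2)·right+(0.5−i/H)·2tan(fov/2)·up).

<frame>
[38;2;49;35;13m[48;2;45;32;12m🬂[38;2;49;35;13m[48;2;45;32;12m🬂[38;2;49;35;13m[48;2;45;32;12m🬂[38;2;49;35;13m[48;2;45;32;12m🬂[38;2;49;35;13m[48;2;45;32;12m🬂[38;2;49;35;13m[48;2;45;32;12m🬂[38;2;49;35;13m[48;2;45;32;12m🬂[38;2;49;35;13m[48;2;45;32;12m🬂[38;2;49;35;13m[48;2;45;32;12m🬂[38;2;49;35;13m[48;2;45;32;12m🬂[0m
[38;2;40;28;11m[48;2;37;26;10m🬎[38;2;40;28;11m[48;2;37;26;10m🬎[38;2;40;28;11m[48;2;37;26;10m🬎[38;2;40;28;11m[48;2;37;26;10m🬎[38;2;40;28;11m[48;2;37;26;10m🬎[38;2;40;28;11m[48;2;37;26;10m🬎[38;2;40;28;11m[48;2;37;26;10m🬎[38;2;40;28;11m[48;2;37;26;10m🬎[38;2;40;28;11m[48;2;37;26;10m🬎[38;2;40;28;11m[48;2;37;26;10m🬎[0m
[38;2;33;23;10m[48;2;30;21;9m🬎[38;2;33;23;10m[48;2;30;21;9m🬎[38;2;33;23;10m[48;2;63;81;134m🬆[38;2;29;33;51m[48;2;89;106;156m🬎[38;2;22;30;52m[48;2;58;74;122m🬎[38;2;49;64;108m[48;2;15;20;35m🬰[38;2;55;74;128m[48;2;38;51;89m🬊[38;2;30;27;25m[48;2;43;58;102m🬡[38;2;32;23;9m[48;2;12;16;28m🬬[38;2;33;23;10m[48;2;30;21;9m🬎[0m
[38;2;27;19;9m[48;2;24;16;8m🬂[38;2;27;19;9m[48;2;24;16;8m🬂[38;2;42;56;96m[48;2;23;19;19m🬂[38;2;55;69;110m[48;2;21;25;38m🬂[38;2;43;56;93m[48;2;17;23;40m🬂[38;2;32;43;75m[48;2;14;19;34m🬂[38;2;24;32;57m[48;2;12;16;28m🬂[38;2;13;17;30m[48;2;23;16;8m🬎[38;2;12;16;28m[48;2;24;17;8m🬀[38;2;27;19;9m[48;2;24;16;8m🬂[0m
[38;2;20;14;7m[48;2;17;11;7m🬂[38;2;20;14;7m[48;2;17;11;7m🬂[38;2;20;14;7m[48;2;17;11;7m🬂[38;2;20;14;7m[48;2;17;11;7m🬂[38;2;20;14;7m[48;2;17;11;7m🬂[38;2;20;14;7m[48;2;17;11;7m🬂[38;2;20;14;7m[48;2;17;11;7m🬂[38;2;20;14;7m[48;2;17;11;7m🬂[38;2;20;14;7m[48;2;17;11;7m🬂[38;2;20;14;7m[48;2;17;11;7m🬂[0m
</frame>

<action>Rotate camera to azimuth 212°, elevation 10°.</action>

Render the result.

<frame>
[38;2;49;35;13m[48;2;45;32;12m🬂[38;2;49;35;13m[48;2;45;32;12m🬂[38;2;49;35;13m[48;2;45;32;12m🬂[38;2;49;35;13m[48;2;45;32;12m🬂[38;2;49;35;13m[48;2;45;32;12m🬂[38;2;49;35;13m[48;2;45;32;12m🬂[38;2;49;35;13m[48;2;45;32;12m🬂[38;2;49;35;13m[48;2;45;32;12m🬂[38;2;49;35;13m[48;2;45;32;12m🬂[38;2;49;35;13m[48;2;45;32;12m🬂[0m
[38;2;40;28;11m[48;2;37;26;10m🬎[38;2;40;28;11m[48;2;37;26;10m🬎[38;2;40;28;11m[48;2;37;26;10m🬎[38;2;40;28;11m[48;2;37;26;10m🬎[38;2;40;28;11m[48;2;37;26;10m🬎[38;2;40;28;11m[48;2;37;26;10m🬎[38;2;40;28;11m[48;2;37;26;10m🬎[38;2;40;28;11m[48;2;37;26;10m🬎[38;2;40;28;11m[48;2;37;26;10m🬎[38;2;40;28;11m[48;2;37;26;10m🬎[0m
[38;2;33;23;10m[48;2;30;21;9m🬎[38;2;33;23;10m[48;2;30;21;9m🬎[38;2;34;24;10m[48;2;59;78;133m🬂[38;2;34;24;10m[48;2;76;94;146m🬂[38;2;34;24;10m[48;2;62;78;126m🬂[38;2;34;24;10m[48;2;45;60;104m🬂[38;2;34;24;10m[48;2;38;52;91m🬂[38;2;29;24;21m[48;2;33;45;79m🬡[38;2;22;30;52m[48;2;28;21;13m🬃[38;2;33;23;10m[48;2;30;21;9m🬎[0m
[38;2;27;19;9m[48;2;24;16;8m🬂[38;2;27;19;9m[48;2;24;16;8m🬂[38;2;33;44;78m[48;2;24;16;8m🬂[38;2;35;47;83m[48;2;18;17;20m🬂[38;2;31;42;74m[48;2;18;17;20m🬂[38;2;26;35;61m[48;2;17;16;18m🬂[38;2;18;24;43m[48;2;17;16;18m🬂[38;2;12;16;28m[48;2;23;16;8m🬆[38;2;12;16;28m[48;2;24;17;8m🬀[38;2;27;19;9m[48;2;24;16;8m🬂[0m
[38;2;20;14;7m[48;2;17;11;7m🬂[38;2;20;14;7m[48;2;17;11;7m🬂[38;2;20;14;7m[48;2;17;11;7m🬂[38;2;20;14;7m[48;2;17;11;7m🬂[38;2;20;14;7m[48;2;17;11;7m🬂[38;2;20;14;7m[48;2;17;11;7m🬂[38;2;20;14;7m[48;2;17;11;7m🬂[38;2;20;14;7m[48;2;17;11;7m🬂[38;2;20;14;7m[48;2;17;11;7m🬂[38;2;20;14;7m[48;2;17;11;7m🬂[0m
</frame>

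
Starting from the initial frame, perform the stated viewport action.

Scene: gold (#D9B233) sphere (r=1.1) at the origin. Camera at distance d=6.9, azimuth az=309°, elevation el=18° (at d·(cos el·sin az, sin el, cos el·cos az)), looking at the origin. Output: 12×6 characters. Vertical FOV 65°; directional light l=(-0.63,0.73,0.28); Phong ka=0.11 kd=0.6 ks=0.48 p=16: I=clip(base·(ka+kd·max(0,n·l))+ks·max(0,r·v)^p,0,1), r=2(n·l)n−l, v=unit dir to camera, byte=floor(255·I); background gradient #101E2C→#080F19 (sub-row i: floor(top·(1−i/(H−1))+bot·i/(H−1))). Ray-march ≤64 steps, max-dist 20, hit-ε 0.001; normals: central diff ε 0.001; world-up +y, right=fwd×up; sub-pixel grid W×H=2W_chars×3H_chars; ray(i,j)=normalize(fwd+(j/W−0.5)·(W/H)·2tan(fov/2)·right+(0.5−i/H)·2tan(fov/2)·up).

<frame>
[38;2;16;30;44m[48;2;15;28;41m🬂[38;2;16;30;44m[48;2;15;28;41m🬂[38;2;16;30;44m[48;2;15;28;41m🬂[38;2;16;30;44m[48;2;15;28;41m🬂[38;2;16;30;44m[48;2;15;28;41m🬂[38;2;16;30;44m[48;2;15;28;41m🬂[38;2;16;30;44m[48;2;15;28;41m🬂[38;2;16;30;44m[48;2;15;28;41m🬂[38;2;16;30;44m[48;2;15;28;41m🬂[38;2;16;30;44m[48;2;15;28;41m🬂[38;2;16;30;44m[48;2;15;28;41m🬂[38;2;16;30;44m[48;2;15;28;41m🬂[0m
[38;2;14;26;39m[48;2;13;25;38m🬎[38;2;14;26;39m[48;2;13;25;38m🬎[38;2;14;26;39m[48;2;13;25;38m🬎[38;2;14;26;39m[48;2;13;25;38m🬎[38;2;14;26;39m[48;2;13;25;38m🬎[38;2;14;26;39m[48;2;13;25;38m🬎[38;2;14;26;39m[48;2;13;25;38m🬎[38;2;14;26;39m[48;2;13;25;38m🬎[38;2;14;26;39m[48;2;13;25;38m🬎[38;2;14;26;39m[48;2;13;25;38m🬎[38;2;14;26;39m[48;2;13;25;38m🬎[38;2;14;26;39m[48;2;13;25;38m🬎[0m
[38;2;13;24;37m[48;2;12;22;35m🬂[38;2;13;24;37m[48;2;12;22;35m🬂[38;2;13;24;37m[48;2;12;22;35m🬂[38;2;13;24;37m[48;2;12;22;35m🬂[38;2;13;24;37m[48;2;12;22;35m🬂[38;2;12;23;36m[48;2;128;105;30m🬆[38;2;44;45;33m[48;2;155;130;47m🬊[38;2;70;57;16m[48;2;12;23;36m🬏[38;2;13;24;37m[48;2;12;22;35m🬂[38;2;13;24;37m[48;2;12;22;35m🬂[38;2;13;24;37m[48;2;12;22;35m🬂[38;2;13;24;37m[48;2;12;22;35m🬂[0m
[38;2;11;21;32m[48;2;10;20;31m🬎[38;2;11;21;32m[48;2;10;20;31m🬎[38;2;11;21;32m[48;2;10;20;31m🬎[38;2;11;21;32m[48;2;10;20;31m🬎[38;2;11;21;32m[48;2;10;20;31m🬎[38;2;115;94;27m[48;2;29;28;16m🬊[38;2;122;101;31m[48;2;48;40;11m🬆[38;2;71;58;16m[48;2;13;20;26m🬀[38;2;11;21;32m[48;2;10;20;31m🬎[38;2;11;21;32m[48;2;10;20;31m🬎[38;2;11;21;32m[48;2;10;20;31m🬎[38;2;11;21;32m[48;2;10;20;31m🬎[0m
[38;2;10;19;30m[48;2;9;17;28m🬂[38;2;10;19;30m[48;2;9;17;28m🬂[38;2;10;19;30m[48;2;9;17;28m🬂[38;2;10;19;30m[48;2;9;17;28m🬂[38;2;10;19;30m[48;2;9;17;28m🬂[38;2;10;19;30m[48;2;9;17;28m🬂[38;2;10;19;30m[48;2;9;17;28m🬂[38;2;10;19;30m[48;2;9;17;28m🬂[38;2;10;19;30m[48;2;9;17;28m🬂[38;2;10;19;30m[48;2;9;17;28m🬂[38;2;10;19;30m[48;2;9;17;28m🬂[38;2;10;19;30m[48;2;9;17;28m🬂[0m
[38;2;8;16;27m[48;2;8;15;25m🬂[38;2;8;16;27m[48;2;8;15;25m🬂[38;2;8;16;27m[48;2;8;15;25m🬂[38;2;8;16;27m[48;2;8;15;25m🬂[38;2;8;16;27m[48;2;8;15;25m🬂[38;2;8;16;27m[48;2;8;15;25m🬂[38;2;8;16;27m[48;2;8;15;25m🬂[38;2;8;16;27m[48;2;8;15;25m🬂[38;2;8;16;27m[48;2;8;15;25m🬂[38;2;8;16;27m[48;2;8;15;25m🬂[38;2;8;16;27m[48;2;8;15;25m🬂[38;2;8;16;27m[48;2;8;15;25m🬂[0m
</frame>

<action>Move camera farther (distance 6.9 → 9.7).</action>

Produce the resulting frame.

<frame>
[38;2;16;30;44m[48;2;15;28;41m🬂[38;2;16;30;44m[48;2;15;28;41m🬂[38;2;16;30;44m[48;2;15;28;41m🬂[38;2;16;30;44m[48;2;15;28;41m🬂[38;2;16;30;44m[48;2;15;28;41m🬂[38;2;16;30;44m[48;2;15;28;41m🬂[38;2;16;30;44m[48;2;15;28;41m🬂[38;2;16;30;44m[48;2;15;28;41m🬂[38;2;16;30;44m[48;2;15;28;41m🬂[38;2;16;30;44m[48;2;15;28;41m🬂[38;2;16;30;44m[48;2;15;28;41m🬂[38;2;16;30;44m[48;2;15;28;41m🬂[0m
[38;2;14;26;39m[48;2;13;25;38m🬎[38;2;14;26;39m[48;2;13;25;38m🬎[38;2;14;26;39m[48;2;13;25;38m🬎[38;2;14;26;39m[48;2;13;25;38m🬎[38;2;14;26;39m[48;2;13;25;38m🬎[38;2;14;26;39m[48;2;13;25;38m🬎[38;2;14;26;39m[48;2;13;25;38m🬎[38;2;14;26;39m[48;2;13;25;38m🬎[38;2;14;26;39m[48;2;13;25;38m🬎[38;2;14;26;39m[48;2;13;25;38m🬎[38;2;14;26;39m[48;2;13;25;38m🬎[38;2;14;26;39m[48;2;13;25;38m🬎[0m
[38;2;13;24;37m[48;2;12;22;35m🬂[38;2;13;24;37m[48;2;12;22;35m🬂[38;2;13;24;37m[48;2;12;22;35m🬂[38;2;13;24;37m[48;2;12;22;35m🬂[38;2;13;24;37m[48;2;12;22;35m🬂[38;2;12;23;36m[48;2;137;112;32m🬝[38;2;12;23;36m[48;2;131;107;30m🬎[38;2;13;24;37m[48;2;12;22;35m🬂[38;2;13;24;37m[48;2;12;22;35m🬂[38;2;13;24;37m[48;2;12;22;35m🬂[38;2;13;24;37m[48;2;12;22;35m🬂[38;2;13;24;37m[48;2;12;22;35m🬂[0m
[38;2;11;21;32m[48;2;10;20;31m🬎[38;2;11;21;32m[48;2;10;20;31m🬎[38;2;11;21;32m[48;2;10;20;31m🬎[38;2;11;21;32m[48;2;10;20;31m🬎[38;2;11;21;32m[48;2;10;20;31m🬎[38;2;129;106;30m[48;2;21;26;28m🬁[38;2;124;103;33m[48;2;34;33;22m🬂[38;2;11;21;32m[48;2;10;20;31m🬎[38;2;11;21;32m[48;2;10;20;31m🬎[38;2;11;21;32m[48;2;10;20;31m🬎[38;2;11;21;32m[48;2;10;20;31m🬎[38;2;11;21;32m[48;2;10;20;31m🬎[0m
[38;2;10;19;30m[48;2;9;17;28m🬂[38;2;10;19;30m[48;2;9;17;28m🬂[38;2;10;19;30m[48;2;9;17;28m🬂[38;2;10;19;30m[48;2;9;17;28m🬂[38;2;10;19;30m[48;2;9;17;28m🬂[38;2;10;19;30m[48;2;9;17;28m🬂[38;2;10;19;30m[48;2;9;17;28m🬂[38;2;10;19;30m[48;2;9;17;28m🬂[38;2;10;19;30m[48;2;9;17;28m🬂[38;2;10;19;30m[48;2;9;17;28m🬂[38;2;10;19;30m[48;2;9;17;28m🬂[38;2;10;19;30m[48;2;9;17;28m🬂[0m
[38;2;8;16;27m[48;2;8;15;25m🬂[38;2;8;16;27m[48;2;8;15;25m🬂[38;2;8;16;27m[48;2;8;15;25m🬂[38;2;8;16;27m[48;2;8;15;25m🬂[38;2;8;16;27m[48;2;8;15;25m🬂[38;2;8;16;27m[48;2;8;15;25m🬂[38;2;8;16;27m[48;2;8;15;25m🬂[38;2;8;16;27m[48;2;8;15;25m🬂[38;2;8;16;27m[48;2;8;15;25m🬂[38;2;8;16;27m[48;2;8;15;25m🬂[38;2;8;16;27m[48;2;8;15;25m🬂[38;2;8;16;27m[48;2;8;15;25m🬂[0m
</frame>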